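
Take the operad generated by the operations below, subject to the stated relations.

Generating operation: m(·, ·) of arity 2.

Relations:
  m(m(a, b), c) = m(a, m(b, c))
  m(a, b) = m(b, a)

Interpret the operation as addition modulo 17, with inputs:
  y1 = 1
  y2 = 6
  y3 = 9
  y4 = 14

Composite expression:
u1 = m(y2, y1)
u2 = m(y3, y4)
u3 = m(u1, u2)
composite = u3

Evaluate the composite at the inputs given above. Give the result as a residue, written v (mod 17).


13 (mod 17)

m(y2, y1) = 7
m(y3, y4) = 6
m(m(y2, y1), m(y3, y4)) = 13


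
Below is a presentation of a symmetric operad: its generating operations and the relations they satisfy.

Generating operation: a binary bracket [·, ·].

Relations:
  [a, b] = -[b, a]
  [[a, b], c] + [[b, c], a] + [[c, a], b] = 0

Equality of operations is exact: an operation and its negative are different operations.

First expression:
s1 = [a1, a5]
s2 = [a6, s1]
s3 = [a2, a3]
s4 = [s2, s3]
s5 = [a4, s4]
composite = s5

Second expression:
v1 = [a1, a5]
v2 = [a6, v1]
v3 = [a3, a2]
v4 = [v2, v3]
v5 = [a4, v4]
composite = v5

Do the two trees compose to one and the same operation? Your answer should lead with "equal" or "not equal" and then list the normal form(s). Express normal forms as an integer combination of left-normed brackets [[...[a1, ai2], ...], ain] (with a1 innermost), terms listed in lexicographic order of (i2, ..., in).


not equal — first [[[[[a1, a5], a6], a2], a3], a4] - [[[[[a1, a5], a6], a3], a2], a4], second -[[[[[a1, a5], a6], a2], a3], a4] + [[[[[a1, a5], a6], a3], a2], a4]

In normal form, the first expression is [[[[[a1, a5], a6], a2], a3], a4] - [[[[[a1, a5], a6], a3], a2], a4]
In normal form, the second expression is -[[[[[a1, a5], a6], a2], a3], a4] + [[[[[a1, a5], a6], a3], a2], a4]
The forms do not match — not equal.


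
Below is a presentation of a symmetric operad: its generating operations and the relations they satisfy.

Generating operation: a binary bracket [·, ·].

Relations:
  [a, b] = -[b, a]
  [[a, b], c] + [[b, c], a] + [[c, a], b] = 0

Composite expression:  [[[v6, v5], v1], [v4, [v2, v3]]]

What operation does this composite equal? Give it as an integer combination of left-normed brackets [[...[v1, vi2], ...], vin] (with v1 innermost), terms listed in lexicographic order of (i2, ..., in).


-[[[[[v1, v5], v6], v2], v3], v4] + [[[[[v1, v5], v6], v3], v2], v4] + [[[[[v1, v5], v6], v4], v2], v3] - [[[[[v1, v5], v6], v4], v3], v2] + [[[[[v1, v6], v5], v2], v3], v4] - [[[[[v1, v6], v5], v3], v2], v4] - [[[[[v1, v6], v5], v4], v2], v3] + [[[[[v1, v6], v5], v4], v3], v2]

A multilinear Lie element is pinned by v1-initial words (v1 innermost).
Composite bracket: [[[v6, v5], v1], [v4, [v2, v3]]]
Expanding via [a, b] = ab - ba: 32 signed words (2^5 = 32).
Keep just the words that open with v1:
  v1v5v6v2v3v4 appears with sign -1, giving the term -[[[[[v1, v5], v6], v2], v3], v4]
  v1v5v6v3v2v4 appears with sign +1, giving the term +[[[[[v1, v5], v6], v3], v2], v4]
  v1v5v6v4v2v3 appears with sign +1, giving the term +[[[[[v1, v5], v6], v4], v2], v3]
  v1v5v6v4v3v2 appears with sign -1, giving the term -[[[[[v1, v5], v6], v4], v3], v2]
  v1v6v5v2v3v4 appears with sign +1, giving the term +[[[[[v1, v6], v5], v2], v3], v4]
  v1v6v5v3v2v4 appears with sign -1, giving the term -[[[[[v1, v6], v5], v3], v2], v4]
  v1v6v5v4v2v3 appears with sign -1, giving the term -[[[[[v1, v6], v5], v4], v2], v3]
  v1v6v5v4v3v2 appears with sign +1, giving the term +[[[[[v1, v6], v5], v4], v3], v2]


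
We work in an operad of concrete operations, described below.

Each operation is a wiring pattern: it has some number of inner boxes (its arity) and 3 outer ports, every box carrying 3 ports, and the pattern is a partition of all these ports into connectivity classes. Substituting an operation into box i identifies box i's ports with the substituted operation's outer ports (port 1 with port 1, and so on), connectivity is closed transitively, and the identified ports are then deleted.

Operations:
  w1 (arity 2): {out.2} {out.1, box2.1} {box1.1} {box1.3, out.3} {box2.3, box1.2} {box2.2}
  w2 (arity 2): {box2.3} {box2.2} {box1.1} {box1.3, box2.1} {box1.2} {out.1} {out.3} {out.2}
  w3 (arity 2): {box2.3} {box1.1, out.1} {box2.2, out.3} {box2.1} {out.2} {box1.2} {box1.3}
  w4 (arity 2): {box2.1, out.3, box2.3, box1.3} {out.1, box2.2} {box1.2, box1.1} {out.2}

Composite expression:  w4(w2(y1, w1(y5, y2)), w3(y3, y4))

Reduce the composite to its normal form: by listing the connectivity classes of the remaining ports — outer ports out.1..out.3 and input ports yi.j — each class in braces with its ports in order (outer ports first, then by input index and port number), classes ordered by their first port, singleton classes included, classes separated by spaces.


Substituting into w4 glues patterns; closure does the rest.
through w1, on inputs (y5, y2): {out.1, y2.1} {out.2} {out.3, y5.3} {y2.2} {y2.3, y5.2} {y5.1} (out.j = stage outer ports)
through w2, on inputs (y1, y5, y2): {out.1} {out.2} {out.3} {y1.1} {y1.2} {y1.3, y2.1} {y2.2} {y2.3, y5.2} {y5.1} {y5.3} (out.j = stage outer ports)
through w3, on inputs (y3, y4): {out.1, y3.1} {out.2} {out.3, y4.2} {y3.2} {y3.3} {y4.1} {y4.3} (out.j = stage outer ports)
through w4, on inputs (y1, y5, y2, y3, y4): {out.1} {out.2} {out.3, y3.1, y4.2} {y1.1} {y1.2} {y1.3, y2.1} {y2.2} {y2.3, y5.2} {y3.2} {y3.3} {y4.1} {y4.3} {y5.1} {y5.3} (out.j = stage outer ports)

{out.1} {out.2} {out.3, y3.1, y4.2} {y1.1} {y1.2} {y1.3, y2.1} {y2.2} {y2.3, y5.2} {y3.2} {y3.3} {y4.1} {y4.3} {y5.1} {y5.3}


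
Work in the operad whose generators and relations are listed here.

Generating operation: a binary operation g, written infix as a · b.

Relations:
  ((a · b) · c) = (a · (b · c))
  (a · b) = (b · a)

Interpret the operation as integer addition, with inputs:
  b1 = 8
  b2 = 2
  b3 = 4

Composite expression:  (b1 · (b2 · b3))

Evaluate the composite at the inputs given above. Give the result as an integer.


(b2 · b3) = 6
(b1 · (b2 · b3)) = 14

14


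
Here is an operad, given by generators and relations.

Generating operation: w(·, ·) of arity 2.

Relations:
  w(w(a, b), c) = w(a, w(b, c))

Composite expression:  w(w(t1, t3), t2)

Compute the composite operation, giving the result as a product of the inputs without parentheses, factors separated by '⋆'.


t1 ⋆ t3 ⋆ t2

Every regrouping of w is equal, so read the t-inputs in written order.
w(t1, t3) flattens to t1 ⋆ t3
w(w(t1, t3), t2) flattens to t1 ⋆ t3 ⋆ t2


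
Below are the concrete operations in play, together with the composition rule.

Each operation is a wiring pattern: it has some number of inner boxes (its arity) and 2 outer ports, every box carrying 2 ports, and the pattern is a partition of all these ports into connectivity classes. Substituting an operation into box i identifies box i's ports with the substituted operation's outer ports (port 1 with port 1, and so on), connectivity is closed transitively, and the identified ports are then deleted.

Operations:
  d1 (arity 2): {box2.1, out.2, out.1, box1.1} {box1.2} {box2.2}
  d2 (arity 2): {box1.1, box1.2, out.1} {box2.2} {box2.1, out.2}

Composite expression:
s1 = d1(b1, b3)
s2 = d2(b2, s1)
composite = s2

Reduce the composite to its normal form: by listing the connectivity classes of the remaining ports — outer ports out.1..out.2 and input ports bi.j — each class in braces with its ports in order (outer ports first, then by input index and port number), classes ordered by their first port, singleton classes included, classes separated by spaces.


{out.1, b2.1, b2.2} {out.2, b1.1, b3.1} {b1.2} {b3.2}


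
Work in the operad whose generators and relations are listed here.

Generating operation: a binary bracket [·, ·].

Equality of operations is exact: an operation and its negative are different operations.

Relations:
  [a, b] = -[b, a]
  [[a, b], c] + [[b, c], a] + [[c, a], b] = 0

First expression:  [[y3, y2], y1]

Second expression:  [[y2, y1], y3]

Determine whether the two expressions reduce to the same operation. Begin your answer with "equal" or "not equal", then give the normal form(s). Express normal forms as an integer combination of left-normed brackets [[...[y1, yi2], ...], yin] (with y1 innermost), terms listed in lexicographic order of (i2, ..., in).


not equal; first: [[y1, y2], y3] - [[y1, y3], y2]; second: -[[y1, y2], y3]


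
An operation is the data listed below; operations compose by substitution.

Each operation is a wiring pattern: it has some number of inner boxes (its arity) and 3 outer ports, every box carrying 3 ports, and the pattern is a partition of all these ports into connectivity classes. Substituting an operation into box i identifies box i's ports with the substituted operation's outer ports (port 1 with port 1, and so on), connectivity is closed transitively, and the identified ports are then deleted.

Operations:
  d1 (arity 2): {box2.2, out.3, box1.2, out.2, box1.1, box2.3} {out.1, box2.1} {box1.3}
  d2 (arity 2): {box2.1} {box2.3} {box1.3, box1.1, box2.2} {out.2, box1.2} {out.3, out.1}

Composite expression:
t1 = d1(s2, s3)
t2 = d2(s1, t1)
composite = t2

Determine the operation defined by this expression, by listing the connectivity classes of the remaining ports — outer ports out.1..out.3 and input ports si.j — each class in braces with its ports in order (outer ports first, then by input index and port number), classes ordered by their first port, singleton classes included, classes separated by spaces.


{out.1, out.3} {out.2, s1.2} {s1.1, s1.3, s2.1, s2.2, s3.2, s3.3} {s2.3} {s3.1}

Two ports join when wires chain via d2-identified ports.
through d1, on inputs (s2, s3): {out.1, s3.1} {out.2, out.3, s2.1, s2.2, s3.2, s3.3} {s2.3} (out.j = stage outer ports)
through d2, on inputs (s1, s2, s3): {out.1, out.3} {out.2, s1.2} {s1.1, s1.3, s2.1, s2.2, s3.2, s3.3} {s2.3} {s3.1} (out.j = stage outer ports)


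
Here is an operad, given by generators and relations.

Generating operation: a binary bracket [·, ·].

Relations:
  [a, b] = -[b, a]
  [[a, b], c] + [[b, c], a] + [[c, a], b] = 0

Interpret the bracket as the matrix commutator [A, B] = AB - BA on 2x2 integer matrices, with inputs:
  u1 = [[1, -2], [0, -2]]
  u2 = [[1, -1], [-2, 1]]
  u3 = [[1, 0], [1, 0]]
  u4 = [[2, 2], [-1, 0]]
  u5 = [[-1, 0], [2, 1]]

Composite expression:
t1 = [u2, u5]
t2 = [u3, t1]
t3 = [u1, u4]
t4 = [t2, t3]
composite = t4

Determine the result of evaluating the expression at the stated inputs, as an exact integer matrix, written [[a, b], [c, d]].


[[74, 48], [-44, -74]]


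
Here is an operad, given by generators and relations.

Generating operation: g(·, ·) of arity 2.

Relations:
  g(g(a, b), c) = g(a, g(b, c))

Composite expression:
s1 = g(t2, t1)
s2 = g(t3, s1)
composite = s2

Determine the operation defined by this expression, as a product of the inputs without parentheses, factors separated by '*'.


t3 * t2 * t1

Associativity of g dissolves the nesting; only the t-input order survives.
g(t2, t1) flattens to t2 * t1
g(t3, g(t2, t1)) flattens to t3 * t2 * t1


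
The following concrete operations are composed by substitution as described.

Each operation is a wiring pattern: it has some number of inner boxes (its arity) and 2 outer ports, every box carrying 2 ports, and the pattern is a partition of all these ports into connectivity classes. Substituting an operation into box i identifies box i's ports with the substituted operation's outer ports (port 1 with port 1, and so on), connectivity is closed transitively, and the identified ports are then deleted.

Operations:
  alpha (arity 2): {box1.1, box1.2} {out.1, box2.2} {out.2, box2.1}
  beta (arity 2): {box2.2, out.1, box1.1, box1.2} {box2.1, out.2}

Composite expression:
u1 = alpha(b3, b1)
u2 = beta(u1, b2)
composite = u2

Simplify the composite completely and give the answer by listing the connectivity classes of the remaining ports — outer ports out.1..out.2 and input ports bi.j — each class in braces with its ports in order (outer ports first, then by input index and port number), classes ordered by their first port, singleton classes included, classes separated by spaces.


{out.1, b1.1, b1.2, b2.2} {out.2, b2.1} {b3.1, b3.2}

Reachability decides: close wires over beta-identified ports.
after alpha, the pattern on (b3, b1) reads {out.1, b1.2} {out.2, b1.1} {b3.1, b3.2} (out.j = its outer ports)
after beta, the pattern on (b3, b1, b2) reads {out.1, b1.1, b1.2, b2.2} {out.2, b2.1} {b3.1, b3.2} (out.j = its outer ports)


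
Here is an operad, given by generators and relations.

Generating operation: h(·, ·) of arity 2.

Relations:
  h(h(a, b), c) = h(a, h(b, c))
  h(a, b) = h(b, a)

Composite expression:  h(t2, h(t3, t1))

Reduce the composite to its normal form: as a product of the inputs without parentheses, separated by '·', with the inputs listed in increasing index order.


t1 · t2 · t3

Both nesting and order wash out for h; what remains is which t's occur.
h(t3, t1) linearizes to t3 · t1
h(t2, h(t3, t1)) linearizes to t2 · t3 · t1
putting the inputs in ascending order: t1 · t2 · t3


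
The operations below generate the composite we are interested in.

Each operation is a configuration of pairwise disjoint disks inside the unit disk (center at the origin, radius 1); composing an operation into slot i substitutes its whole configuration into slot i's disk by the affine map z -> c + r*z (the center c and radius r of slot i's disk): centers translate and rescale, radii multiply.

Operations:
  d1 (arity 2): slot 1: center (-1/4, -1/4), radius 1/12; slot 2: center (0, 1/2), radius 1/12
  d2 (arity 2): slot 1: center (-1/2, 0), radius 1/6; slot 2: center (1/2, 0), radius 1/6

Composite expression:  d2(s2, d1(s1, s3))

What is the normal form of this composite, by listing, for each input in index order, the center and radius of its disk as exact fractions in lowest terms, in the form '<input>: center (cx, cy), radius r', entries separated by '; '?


s1: center (11/24, -1/24), radius 1/72; s2: center (-1/2, 0), radius 1/6; s3: center (1/2, 1/12), radius 1/72

Only the slot chain above each s matters under d2; compose those maps.
s2: after 1 affine step, its disk has center (-1/2, 0), radius 1/6
s1: after 2 affine steps, its disk has center (11/24, -1/24), radius 1/72
s3: after 2 affine steps, its disk has center (1/2, 1/12), radius 1/72


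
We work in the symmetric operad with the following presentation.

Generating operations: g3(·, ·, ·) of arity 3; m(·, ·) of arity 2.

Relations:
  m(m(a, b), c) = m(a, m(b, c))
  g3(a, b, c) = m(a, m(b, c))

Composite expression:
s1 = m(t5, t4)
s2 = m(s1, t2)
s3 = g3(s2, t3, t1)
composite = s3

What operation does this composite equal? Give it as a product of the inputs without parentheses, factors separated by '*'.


t5 * t4 * t2 * t3 * t1

All parenthesizations of g3 agree; list the t-inputs left to right.
m(t5, t4) reduces to t5 * t4
m(m(t5, t4), t2) reduces to t5 * t4 * t2
g3(m(m(t5, t4), t2), t3, t1) reduces to t5 * t4 * t2 * t3 * t1


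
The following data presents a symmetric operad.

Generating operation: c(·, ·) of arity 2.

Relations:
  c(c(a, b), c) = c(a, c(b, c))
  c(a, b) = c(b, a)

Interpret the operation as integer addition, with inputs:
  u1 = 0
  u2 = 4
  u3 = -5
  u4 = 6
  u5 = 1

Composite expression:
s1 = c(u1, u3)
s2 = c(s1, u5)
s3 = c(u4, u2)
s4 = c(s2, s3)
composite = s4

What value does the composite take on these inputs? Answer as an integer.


6

c(u1, u3) = -5
c(c(u1, u3), u5) = -4
c(u4, u2) = 10
c(c(c(u1, u3), u5), c(u4, u2)) = 6


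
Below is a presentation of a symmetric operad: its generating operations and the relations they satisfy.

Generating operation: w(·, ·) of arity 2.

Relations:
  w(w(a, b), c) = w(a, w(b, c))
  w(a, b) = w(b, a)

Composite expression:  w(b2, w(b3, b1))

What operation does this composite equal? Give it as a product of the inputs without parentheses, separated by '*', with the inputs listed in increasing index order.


Any arrangement under w is one operation, so sort the b-inputs.
w(b3, b1) flattens to b3 * b1
w(b2, w(b3, b1)) flattens to b2 * b3 * b1
reordering the factors by index: b1 * b2 * b3

b1 * b2 * b3


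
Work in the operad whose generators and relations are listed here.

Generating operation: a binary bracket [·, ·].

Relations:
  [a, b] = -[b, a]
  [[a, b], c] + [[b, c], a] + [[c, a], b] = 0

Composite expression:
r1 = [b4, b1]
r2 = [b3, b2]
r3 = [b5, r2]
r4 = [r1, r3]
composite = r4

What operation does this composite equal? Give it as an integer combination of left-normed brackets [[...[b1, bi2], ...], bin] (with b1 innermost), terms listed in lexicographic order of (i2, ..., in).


Skip Jacobi rewriting: expand, keep b1-initial words, read off terms.
Composite bracket: [[b4, b1], [b5, [b3, b2]]]
Full expansion: 16 signed words from ab - ba (2^4 = 16).
Keep just the words that open with b1:
  sign of b1b4b2b3b5 is -1, so it contributes -[[[[b1, b4], b2], b3], b5]
  sign of b1b4b3b2b5 is +1, so it contributes +[[[[b1, b4], b3], b2], b5]
  sign of b1b4b5b2b3 is +1, so it contributes +[[[[b1, b4], b5], b2], b3]
  sign of b1b4b5b3b2 is -1, so it contributes -[[[[b1, b4], b5], b3], b2]

-[[[[b1, b4], b2], b3], b5] + [[[[b1, b4], b3], b2], b5] + [[[[b1, b4], b5], b2], b3] - [[[[b1, b4], b5], b3], b2]


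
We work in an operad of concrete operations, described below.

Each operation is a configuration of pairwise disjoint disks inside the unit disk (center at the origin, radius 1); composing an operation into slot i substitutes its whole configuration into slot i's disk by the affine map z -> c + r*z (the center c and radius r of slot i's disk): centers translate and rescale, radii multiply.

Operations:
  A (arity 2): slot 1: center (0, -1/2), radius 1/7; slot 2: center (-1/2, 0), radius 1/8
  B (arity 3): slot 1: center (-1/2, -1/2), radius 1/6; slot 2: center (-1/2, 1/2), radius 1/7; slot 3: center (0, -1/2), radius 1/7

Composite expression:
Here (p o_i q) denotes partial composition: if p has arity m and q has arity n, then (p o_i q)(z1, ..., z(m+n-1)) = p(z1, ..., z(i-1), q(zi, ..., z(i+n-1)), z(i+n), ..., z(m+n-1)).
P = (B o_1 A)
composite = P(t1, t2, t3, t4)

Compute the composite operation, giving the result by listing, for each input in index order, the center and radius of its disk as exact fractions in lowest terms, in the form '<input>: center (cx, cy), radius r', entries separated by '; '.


Each t-disk chains the slot maps above it in B; radii multiply.
t1 passes through 2 substitutions, ending at center (-1/2, -7/12), radius 1/42
t2 passes through 2 substitutions, ending at center (-7/12, -1/2), radius 1/48
t3 passes through 1 substitution, ending at center (-1/2, 1/2), radius 1/7
t4 passes through 1 substitution, ending at center (0, -1/2), radius 1/7

t1: center (-1/2, -7/12), radius 1/42; t2: center (-7/12, -1/2), radius 1/48; t3: center (-1/2, 1/2), radius 1/7; t4: center (0, -1/2), radius 1/7


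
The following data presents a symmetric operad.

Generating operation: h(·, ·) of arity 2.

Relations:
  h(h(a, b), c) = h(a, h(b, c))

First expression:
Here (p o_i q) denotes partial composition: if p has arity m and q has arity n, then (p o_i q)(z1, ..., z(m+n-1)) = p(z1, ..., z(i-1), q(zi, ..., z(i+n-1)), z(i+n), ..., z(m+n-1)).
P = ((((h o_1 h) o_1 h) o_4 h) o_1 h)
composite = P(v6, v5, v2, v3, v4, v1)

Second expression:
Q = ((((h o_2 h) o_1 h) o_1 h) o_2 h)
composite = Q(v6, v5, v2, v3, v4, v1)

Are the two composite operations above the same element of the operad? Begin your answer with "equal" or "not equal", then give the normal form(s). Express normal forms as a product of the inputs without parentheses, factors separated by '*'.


The first expression reduces to v6 * v5 * v2 * v3 * v4 * v1
The second expression reduces to v6 * v5 * v2 * v3 * v4 * v1
Both agree, so they are equal.

equal — both sides give v6 * v5 * v2 * v3 * v4 * v1


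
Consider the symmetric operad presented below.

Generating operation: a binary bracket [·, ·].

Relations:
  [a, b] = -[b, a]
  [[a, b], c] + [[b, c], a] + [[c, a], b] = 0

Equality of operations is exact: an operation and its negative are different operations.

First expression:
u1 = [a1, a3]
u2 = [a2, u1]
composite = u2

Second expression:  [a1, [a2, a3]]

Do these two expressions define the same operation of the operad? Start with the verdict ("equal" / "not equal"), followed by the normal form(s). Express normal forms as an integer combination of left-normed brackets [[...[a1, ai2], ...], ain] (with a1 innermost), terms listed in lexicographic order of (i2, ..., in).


not equal; the first gives -[[a1, a3], a2] and the second [[a1, a2], a3] - [[a1, a3], a2]

Normal form of the first expression: -[[a1, a3], a2]
Normal form of the second expression: [[a1, a2], a3] - [[a1, a3], a2]
Distinct normal forms: not equal.


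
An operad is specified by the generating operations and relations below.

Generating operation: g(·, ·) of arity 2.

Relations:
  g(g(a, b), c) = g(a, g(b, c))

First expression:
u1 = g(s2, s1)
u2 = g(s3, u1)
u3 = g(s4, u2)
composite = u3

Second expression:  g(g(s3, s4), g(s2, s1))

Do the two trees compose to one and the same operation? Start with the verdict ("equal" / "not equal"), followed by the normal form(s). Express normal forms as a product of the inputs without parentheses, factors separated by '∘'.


In normal form, the first expression is s4 ∘ s3 ∘ s2 ∘ s1
In normal form, the second expression is s3 ∘ s4 ∘ s2 ∘ s1
Distinct normal forms: not equal.

not equal — first s4 ∘ s3 ∘ s2 ∘ s1, second s3 ∘ s4 ∘ s2 ∘ s1


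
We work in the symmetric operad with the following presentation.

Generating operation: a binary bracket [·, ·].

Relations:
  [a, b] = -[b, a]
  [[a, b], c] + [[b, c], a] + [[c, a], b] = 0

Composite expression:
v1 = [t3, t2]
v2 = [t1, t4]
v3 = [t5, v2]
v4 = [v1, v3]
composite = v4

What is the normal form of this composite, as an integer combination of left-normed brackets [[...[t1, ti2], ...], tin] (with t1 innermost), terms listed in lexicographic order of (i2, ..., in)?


-[[[[t1, t4], t5], t2], t3] + [[[[t1, t4], t5], t3], t2]

Skip Jacobi rewriting: expand, keep t1-initial words, read off terms.
Composite bracket: [[t3, t2], [t5, [t1, t4]]]
The bracket unfolds into 16 signed words via [a, b] = ab - ba (2^4 = 16).
Collect the words opening with t1:
  t1t4t5t2t3 appears with sign -1, giving the term -[[[[t1, t4], t5], t2], t3]
  t1t4t5t3t2 appears with sign +1, giving the term +[[[[t1, t4], t5], t3], t2]


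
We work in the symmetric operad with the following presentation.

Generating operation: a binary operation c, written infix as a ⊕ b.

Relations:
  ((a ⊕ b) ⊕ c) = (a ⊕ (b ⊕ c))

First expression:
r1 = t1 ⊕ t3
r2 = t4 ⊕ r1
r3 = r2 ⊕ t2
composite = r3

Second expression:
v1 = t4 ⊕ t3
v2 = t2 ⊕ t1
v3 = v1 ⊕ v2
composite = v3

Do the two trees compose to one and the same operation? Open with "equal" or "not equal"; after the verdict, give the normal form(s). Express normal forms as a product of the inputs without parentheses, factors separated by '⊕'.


not equal; the first gives t4 ⊕ t1 ⊕ t3 ⊕ t2 and the second t4 ⊕ t3 ⊕ t2 ⊕ t1

Normal form of the first expression: t4 ⊕ t1 ⊕ t3 ⊕ t2
Normal form of the second expression: t4 ⊕ t3 ⊕ t2 ⊕ t1
The forms do not match — not equal.


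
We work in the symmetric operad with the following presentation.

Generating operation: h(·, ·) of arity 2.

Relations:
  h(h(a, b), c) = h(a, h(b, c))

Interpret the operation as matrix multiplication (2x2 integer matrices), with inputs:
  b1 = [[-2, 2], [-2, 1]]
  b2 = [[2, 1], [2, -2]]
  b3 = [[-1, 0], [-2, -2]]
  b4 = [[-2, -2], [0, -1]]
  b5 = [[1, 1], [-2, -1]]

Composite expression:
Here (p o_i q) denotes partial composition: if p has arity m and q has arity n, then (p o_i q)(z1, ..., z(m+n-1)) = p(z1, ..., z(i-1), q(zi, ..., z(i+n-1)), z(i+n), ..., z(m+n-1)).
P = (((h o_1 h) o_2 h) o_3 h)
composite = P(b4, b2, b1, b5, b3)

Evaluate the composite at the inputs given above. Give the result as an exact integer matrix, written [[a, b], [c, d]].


[[-92, -52], [-8, -4]]

h(b1, b5) = [[-6, -4], [-4, -3]]
h(b2, h(b1, b5)) = [[-16, -11], [-4, -2]]
h(b4, h(b2, h(b1, b5))) = [[40, 26], [4, 2]]
h(h(b4, h(b2, h(b1, b5))), b3) = [[-92, -52], [-8, -4]]


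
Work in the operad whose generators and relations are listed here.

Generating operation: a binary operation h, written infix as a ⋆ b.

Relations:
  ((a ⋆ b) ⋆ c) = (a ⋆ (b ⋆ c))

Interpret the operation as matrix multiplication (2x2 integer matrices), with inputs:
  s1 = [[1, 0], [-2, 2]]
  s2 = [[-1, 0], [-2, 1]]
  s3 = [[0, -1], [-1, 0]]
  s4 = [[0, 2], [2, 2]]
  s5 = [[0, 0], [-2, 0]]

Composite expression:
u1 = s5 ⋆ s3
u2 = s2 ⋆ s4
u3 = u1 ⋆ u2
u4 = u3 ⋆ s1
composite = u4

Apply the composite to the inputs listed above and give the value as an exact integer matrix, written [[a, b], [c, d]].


[[0, 0], [12, -8]]


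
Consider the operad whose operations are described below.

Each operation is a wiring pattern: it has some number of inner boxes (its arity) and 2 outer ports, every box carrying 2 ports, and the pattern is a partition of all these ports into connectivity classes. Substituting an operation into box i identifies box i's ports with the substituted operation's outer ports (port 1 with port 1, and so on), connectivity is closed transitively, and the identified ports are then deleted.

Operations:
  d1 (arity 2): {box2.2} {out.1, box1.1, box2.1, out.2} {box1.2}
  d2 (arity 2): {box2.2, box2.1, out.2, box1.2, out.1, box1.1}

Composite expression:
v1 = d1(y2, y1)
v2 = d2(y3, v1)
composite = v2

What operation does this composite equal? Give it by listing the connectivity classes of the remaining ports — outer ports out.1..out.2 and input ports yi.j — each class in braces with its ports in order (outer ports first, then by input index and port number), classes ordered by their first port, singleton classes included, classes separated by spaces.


{out.1, out.2, y1.1, y2.1, y3.1, y3.2} {y1.2} {y2.2}


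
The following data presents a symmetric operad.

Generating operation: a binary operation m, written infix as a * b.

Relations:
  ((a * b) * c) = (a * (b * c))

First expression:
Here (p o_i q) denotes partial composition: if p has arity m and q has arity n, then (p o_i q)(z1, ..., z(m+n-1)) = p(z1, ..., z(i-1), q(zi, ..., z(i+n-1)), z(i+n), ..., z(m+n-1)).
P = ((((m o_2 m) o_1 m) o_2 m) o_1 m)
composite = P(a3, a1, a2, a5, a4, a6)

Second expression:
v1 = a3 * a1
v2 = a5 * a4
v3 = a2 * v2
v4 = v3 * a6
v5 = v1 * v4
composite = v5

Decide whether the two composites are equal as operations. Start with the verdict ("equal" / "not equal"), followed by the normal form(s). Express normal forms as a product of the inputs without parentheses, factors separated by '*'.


equal: each reduces to a3 * a1 * a2 * a5 * a4 * a6

Normal form of the first expression: a3 * a1 * a2 * a5 * a4 * a6
Normal form of the second expression: a3 * a1 * a2 * a5 * a4 * a6
The normal forms match — equal.


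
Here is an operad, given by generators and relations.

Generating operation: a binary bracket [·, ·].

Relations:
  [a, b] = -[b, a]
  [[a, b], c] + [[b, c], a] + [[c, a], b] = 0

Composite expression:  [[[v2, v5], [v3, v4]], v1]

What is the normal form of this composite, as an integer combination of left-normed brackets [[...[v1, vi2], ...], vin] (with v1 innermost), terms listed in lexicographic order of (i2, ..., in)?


-[[[[v1, v2], v5], v3], v4] + [[[[v1, v2], v5], v4], v3] + [[[[v1, v3], v4], v2], v5] - [[[[v1, v3], v4], v5], v2] - [[[[v1, v4], v3], v2], v5] + [[[[v1, v4], v3], v5], v2] + [[[[v1, v5], v2], v3], v4] - [[[[v1, v5], v2], v4], v3]

Expand each bracket as ab - ba; the v1-initial words give the coefficients.
Composite bracket: [[[v2, v5], [v3, v4]], v1]
Under [a, b] = ab - ba we get 16 signed associative words (2^4 = 16).
Words beginning with v1 determine it all:
  v1v2v5v3v4 appears with sign -1, giving the term -[[[[v1, v2], v5], v3], v4]
  v1v2v5v4v3 appears with sign +1, giving the term +[[[[v1, v2], v5], v4], v3]
  v1v3v4v2v5 appears with sign +1, giving the term +[[[[v1, v3], v4], v2], v5]
  v1v3v4v5v2 appears with sign -1, giving the term -[[[[v1, v3], v4], v5], v2]
  v1v4v3v2v5 appears with sign -1, giving the term -[[[[v1, v4], v3], v2], v5]
  v1v4v3v5v2 appears with sign +1, giving the term +[[[[v1, v4], v3], v5], v2]
  v1v5v2v3v4 appears with sign +1, giving the term +[[[[v1, v5], v2], v3], v4]
  v1v5v2v4v3 appears with sign -1, giving the term -[[[[v1, v5], v2], v4], v3]


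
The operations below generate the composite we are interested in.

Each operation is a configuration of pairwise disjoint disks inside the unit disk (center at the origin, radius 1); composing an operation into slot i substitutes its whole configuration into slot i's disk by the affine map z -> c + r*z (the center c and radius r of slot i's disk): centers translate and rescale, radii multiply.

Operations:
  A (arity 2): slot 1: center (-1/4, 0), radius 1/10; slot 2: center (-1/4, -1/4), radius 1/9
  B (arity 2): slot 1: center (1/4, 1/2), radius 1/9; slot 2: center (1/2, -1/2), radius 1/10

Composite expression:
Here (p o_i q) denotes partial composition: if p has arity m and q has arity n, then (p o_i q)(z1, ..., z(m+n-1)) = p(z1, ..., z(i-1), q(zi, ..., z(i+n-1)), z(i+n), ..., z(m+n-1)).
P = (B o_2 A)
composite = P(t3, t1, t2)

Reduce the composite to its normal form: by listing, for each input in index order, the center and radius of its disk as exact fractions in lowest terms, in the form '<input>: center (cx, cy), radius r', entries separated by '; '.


t1: center (19/40, -1/2), radius 1/100; t2: center (19/40, -21/40), radius 1/90; t3: center (1/4, 1/2), radius 1/9


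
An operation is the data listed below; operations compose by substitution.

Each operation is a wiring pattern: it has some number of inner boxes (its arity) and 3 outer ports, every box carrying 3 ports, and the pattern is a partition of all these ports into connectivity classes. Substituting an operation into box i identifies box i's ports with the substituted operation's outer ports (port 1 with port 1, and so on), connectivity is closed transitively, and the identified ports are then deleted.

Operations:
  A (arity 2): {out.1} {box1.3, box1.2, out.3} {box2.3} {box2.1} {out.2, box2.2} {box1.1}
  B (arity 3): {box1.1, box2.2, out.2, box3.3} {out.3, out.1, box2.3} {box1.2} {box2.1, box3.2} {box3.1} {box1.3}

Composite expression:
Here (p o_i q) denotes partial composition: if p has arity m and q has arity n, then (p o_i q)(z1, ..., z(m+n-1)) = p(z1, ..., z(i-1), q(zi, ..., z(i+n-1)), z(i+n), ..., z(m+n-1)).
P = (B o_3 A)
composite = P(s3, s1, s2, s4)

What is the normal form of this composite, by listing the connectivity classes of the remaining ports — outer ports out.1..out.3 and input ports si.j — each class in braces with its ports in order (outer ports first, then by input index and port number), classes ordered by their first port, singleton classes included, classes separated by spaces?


Connectivity passes through glued B-boundaries; trace each wire chain.
composing A on (s2, s4), with out.j its own outer ports: {out.1} {out.2, s4.2} {out.3, s2.2, s2.3} {s2.1} {s4.1} {s4.3}
composing B on (s3, s1, s2, s4), with out.j its own outer ports: {out.1, out.3, s1.3} {out.2, s1.2, s2.2, s2.3, s3.1} {s1.1, s4.2} {s2.1} {s3.2} {s3.3} {s4.1} {s4.3}

{out.1, out.3, s1.3} {out.2, s1.2, s2.2, s2.3, s3.1} {s1.1, s4.2} {s2.1} {s3.2} {s3.3} {s4.1} {s4.3}


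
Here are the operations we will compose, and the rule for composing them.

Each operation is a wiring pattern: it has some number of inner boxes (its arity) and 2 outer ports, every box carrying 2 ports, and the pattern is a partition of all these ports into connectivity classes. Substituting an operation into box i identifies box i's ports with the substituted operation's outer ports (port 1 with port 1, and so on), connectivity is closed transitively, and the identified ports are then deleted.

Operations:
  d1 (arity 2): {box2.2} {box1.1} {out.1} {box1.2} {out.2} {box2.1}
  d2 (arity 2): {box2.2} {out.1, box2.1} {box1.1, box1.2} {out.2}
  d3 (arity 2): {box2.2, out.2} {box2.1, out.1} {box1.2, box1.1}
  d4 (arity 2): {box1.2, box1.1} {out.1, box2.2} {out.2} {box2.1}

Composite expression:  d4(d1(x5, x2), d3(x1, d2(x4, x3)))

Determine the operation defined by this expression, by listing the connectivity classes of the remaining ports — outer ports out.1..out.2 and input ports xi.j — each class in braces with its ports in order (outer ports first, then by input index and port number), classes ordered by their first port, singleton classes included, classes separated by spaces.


{out.1} {out.2} {x1.1, x1.2} {x2.1} {x2.2} {x3.1} {x3.2} {x4.1, x4.2} {x5.1} {x5.2}

Treat the ports identified at d4 as solder joints: merge, then drop.
the subtree at d1 composes to {out.1} {out.2} {x2.1} {x2.2} {x5.1} {x5.2} on (x5, x2); out.j = own outer ports
the subtree at d2 composes to {out.1, x3.1} {out.2} {x3.2} {x4.1, x4.2} on (x4, x3); out.j = own outer ports
the subtree at d3 composes to {out.1, x3.1} {out.2} {x1.1, x1.2} {x3.2} {x4.1, x4.2} on (x1, x4, x3); out.j = own outer ports
the subtree at d4 composes to {out.1} {out.2} {x1.1, x1.2} {x2.1} {x2.2} {x3.1} {x3.2} {x4.1, x4.2} {x5.1} {x5.2} on (x5, x2, x1, x4, x3); out.j = own outer ports


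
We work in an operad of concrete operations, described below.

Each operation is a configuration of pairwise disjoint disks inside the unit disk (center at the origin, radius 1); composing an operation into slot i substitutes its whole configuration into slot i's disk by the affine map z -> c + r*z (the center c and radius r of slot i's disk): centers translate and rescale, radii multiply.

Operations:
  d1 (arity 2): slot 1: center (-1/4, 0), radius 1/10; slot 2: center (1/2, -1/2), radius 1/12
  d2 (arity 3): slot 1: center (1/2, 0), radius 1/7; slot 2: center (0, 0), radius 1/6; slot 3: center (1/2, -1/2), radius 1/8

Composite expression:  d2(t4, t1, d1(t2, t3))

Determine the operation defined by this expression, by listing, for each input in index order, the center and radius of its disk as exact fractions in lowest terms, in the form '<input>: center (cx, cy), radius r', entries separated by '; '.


t1: center (0, 0), radius 1/6; t2: center (15/32, -1/2), radius 1/80; t3: center (9/16, -9/16), radius 1/96; t4: center (1/2, 0), radius 1/7


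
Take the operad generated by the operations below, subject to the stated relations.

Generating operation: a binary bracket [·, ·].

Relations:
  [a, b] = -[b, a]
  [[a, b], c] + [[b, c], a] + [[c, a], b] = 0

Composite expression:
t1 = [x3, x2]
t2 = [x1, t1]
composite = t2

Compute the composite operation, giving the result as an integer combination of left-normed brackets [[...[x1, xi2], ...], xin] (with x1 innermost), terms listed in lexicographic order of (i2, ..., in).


Left-normed coefficients sit on the x1-initial expansion words.
Composite bracket: [x1, [x3, x2]]
Expanding via [a, b] = ab - ba: 4 signed words (2^2 = 4).
The x1-initial words carry the normal form:
  x1x2x3 (sign -1) contributes -[[x1, x2], x3]
  x1x3x2 (sign +1) contributes +[[x1, x3], x2]

-[[x1, x2], x3] + [[x1, x3], x2]


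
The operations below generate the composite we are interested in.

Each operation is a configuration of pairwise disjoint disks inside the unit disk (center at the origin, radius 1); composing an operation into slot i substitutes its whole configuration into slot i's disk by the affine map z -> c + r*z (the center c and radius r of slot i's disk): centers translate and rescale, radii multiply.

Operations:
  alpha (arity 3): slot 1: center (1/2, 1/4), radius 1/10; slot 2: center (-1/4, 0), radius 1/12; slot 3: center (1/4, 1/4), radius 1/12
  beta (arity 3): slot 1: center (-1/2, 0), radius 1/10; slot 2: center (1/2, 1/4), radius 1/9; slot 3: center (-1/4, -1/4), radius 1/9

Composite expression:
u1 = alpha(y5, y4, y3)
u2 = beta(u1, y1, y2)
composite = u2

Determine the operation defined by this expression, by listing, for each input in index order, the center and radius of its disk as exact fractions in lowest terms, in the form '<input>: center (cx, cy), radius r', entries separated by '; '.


Each y-disk chains the slot maps above it in beta; radii multiply.
y5: after 2 affine steps, its disk has center (-9/20, 1/40), radius 1/100
y4: after 2 affine steps, its disk has center (-21/40, 0), radius 1/120
y3: after 2 affine steps, its disk has center (-19/40, 1/40), radius 1/120
y1: after 1 affine step, its disk has center (1/2, 1/4), radius 1/9
y2: after 1 affine step, its disk has center (-1/4, -1/4), radius 1/9

y1: center (1/2, 1/4), radius 1/9; y2: center (-1/4, -1/4), radius 1/9; y3: center (-19/40, 1/40), radius 1/120; y4: center (-21/40, 0), radius 1/120; y5: center (-9/20, 1/40), radius 1/100


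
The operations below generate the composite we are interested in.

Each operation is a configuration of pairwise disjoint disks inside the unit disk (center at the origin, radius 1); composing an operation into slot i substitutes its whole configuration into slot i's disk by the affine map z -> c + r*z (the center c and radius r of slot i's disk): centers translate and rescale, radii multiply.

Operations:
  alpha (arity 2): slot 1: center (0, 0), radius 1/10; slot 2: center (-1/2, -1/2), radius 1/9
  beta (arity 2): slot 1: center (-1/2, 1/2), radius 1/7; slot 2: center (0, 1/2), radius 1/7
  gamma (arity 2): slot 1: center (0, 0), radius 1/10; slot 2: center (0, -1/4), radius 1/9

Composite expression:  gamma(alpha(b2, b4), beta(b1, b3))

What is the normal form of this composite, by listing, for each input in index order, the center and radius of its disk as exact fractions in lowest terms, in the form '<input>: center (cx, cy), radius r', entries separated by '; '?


Follow each b-input down from gamma: c' goes to c + r*c', radius to r*r'.
input b2: composing its 2 substitution steps yields center (0, 0), radius 1/100
input b4: composing its 2 substitution steps yields center (-1/20, -1/20), radius 1/90
input b1: composing its 2 substitution steps yields center (-1/18, -7/36), radius 1/63
input b3: composing its 2 substitution steps yields center (0, -7/36), radius 1/63

b1: center (-1/18, -7/36), radius 1/63; b2: center (0, 0), radius 1/100; b3: center (0, -7/36), radius 1/63; b4: center (-1/20, -1/20), radius 1/90


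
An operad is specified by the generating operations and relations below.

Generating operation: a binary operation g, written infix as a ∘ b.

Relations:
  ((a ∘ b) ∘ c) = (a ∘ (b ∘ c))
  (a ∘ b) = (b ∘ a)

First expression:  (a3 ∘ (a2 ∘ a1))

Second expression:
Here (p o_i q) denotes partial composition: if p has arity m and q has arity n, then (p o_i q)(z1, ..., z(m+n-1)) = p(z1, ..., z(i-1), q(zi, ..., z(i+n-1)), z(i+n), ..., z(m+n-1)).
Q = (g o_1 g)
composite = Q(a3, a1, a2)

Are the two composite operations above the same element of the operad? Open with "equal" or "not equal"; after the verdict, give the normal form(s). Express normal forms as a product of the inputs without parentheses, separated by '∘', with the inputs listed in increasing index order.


equal — both sides give a1 ∘ a2 ∘ a3

The first composite normalizes to a1 ∘ a2 ∘ a3
The second composite normalizes to a1 ∘ a2 ∘ a3
One common form — equal.


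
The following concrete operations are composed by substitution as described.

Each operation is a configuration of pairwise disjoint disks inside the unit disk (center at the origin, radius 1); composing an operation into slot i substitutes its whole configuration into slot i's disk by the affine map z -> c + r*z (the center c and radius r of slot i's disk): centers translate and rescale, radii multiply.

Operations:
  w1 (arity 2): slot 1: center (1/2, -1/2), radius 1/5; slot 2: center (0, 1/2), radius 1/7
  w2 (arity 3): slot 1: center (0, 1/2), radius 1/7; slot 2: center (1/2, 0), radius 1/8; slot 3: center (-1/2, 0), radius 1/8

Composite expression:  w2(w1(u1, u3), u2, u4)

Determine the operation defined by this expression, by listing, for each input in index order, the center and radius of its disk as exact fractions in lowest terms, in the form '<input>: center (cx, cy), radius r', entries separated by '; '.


u1: center (1/14, 3/7), radius 1/35; u2: center (1/2, 0), radius 1/8; u3: center (0, 4/7), radius 1/49; u4: center (-1/2, 0), radius 1/8

Follow each u-input down from w2: c' goes to c + r*c', radius to r*r'.
input u1: applying the 2 nested substitutions gives center (1/14, 3/7), radius 1/35
input u3: applying the 2 nested substitutions gives center (0, 4/7), radius 1/49
input u2: applying the 1 nested substitution gives center (1/2, 0), radius 1/8
input u4: applying the 1 nested substitution gives center (-1/2, 0), radius 1/8
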